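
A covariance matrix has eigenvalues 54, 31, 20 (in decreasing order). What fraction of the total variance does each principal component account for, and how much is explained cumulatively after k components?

Step 1 — total variance = trace(Sigma) = Σ λ_i = 54 + 31 + 20 = 105.

Step 2 — fraction explained by component i = λ_i / Σ λ:
  PC1: 54/105 = 0.5143
  PC2: 31/105 = 0.2952
  PC3: 20/105 = 0.1905

Step 3 — cumulative fraction after k components = (λ_1 + ... + λ_k) / Σ λ:
  k = 1: 54/105 = 0.5143
  k = 2: (54 + 31)/105 = 85/105 = 0.8095
  k = 3: (54 + 31 + 20)/105 = 105/105 = 1

Summary (fraction, with percent):

explained: PC1 0.5143 (51.43%), PC2 0.2952 (29.52%), PC3 0.1905 (19.05%);  cumulative: 0.5143, 0.8095, 1


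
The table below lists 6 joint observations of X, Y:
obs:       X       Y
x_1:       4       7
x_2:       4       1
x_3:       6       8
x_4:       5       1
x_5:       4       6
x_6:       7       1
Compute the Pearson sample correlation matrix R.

Step 1 — column means:
  mean(X) = (4 + 4 + 6 + 5 + 4 + 7) / 6 = 30/6 = 5
  mean(Y) = (7 + 1 + 8 + 1 + 6 + 1) / 6 = 24/6 = 4

Step 2 — sample variances and covariances s[i,j] = (1/(n-1)) · Σ_k (x_{k,i} - mean_i) · (x_{k,j} - mean_j), with n-1 = 5:
  s[X,X] = ((-1)·(-1) + (-1)·(-1) + (1)·(1) + (0)·(0) + (-1)·(-1) + (2)·(2)) / 5 = 8/5 = 1.6
  s[X,Y] = ((-1)·(3) + (-1)·(-3) + (1)·(4) + (0)·(-3) + (-1)·(2) + (2)·(-3)) / 5 = -4/5 = -0.8
  s[Y,Y] = ((3)·(3) + (-3)·(-3) + (4)·(4) + (-3)·(-3) + (2)·(2) + (-3)·(-3)) / 5 = 56/5 = 11.2
  Sample standard deviations s_i = √(s[i,i]):
  s(X) = √(1.6) = 1.2649
  s(Y) = √(11.2) = 3.3466

Step 3 — r_{ij} = s_{ij} / (s_i · s_j):
  r[X,X] = 1 (diagonal).
  r[X,Y] = -0.8 / (1.2649 · 3.3466) = -0.8 / 4.2332 = -0.189
  r[Y,Y] = 1 (diagonal).

R is symmetric with unit diagonal. Assembling:

R = [[1, -0.189],
 [-0.189, 1]]


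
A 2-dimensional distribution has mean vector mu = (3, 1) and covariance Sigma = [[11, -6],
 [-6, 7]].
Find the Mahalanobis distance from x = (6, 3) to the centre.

Step 1 — centre the observation: (x - mu) = (3, 2).

Step 2 — invert Sigma. det(Sigma) = 11·7 - (-6)² = 41.
  Sigma^{-1} = (1/det) · [[d, -b], [-b, a]] = [[0.1707, 0.1463],
 [0.1463, 0.2683]].

Step 3 — form the quadratic (x - mu)^T · Sigma^{-1} · (x - mu):
  Sigma^{-1} · (x - mu) = (0.8049, 0.9756).
  (x - mu)^T · [Sigma^{-1} · (x - mu)] = (3)·(0.8049) + (2)·(0.9756) = 4.3659.

Step 4 — take square root: d = √(4.3659) ≈ 2.0895.

d(x, mu) = √(4.3659) ≈ 2.0895


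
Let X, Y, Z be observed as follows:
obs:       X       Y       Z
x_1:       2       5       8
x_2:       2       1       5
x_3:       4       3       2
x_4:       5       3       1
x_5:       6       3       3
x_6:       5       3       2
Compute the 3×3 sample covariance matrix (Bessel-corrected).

Step 1 — column means:
  mean(X) = (2 + 2 + 4 + 5 + 6 + 5) / 6 = 24/6 = 4
  mean(Y) = (5 + 1 + 3 + 3 + 3 + 3) / 6 = 18/6 = 3
  mean(Z) = (8 + 5 + 2 + 1 + 3 + 2) / 6 = 21/6 = 3.5

Step 2 — sample covariance S[i,j] = (1/(n-1)) · Σ_k (x_{k,i} - mean_i) · (x_{k,j} - mean_j), with n-1 = 5.
  S[X,X] = ((-2)·(-2) + (-2)·(-2) + (0)·(0) + (1)·(1) + (2)·(2) + (1)·(1)) / 5 = 14/5 = 2.8
  S[X,Y] = ((-2)·(2) + (-2)·(-2) + (0)·(0) + (1)·(0) + (2)·(0) + (1)·(0)) / 5 = 0/5 = 0
  S[X,Z] = ((-2)·(4.5) + (-2)·(1.5) + (0)·(-1.5) + (1)·(-2.5) + (2)·(-0.5) + (1)·(-1.5)) / 5 = -17/5 = -3.4
  S[Y,Y] = ((2)·(2) + (-2)·(-2) + (0)·(0) + (0)·(0) + (0)·(0) + (0)·(0)) / 5 = 8/5 = 1.6
  S[Y,Z] = ((2)·(4.5) + (-2)·(1.5) + (0)·(-1.5) + (0)·(-2.5) + (0)·(-0.5) + (0)·(-1.5)) / 5 = 6/5 = 1.2
  S[Z,Z] = ((4.5)·(4.5) + (1.5)·(1.5) + (-1.5)·(-1.5) + (-2.5)·(-2.5) + (-0.5)·(-0.5) + (-1.5)·(-1.5)) / 5 = 33.5/5 = 6.7

S is symmetric (S[j,i] = S[i,j]). Assembling:

S = [[2.8, 0, -3.4],
 [0, 1.6, 1.2],
 [-3.4, 1.2, 6.7]]


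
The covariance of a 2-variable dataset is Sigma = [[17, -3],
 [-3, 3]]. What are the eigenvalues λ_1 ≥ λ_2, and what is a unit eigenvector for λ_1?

Step 1 — characteristic polynomial of 2×2 Sigma:
  det(Sigma - λI) = λ² - trace · λ + det = 0.
  trace = 17 + 3 = 20, det = 17·3 - (-3)² = 42.
Step 2 — discriminant:
  Δ = trace² - 4·det = 400 - 168 = 232.
Step 3 — eigenvalues:
  λ = (trace ± √Δ)/2 = (20 ± 15.2315)/2,
  λ_1 = 17.6158,  λ_2 = 2.3842.

Step 4 — unit eigenvector for λ_1: solve (Sigma - λ_1 I)v = 0. First row:
  (17 - 17.6158)·v_x + (-3)·v_y = 0, i.e. (-0.6158)·v_x + (-3)·v_y = 0,
  so v ∝ (b, λ_1 - a) = (-3, 0.6158); multiply by -1 so the first entry is positive: u = (3, -0.6158).
  ||u|| = √((3)² + (-0.6158)²) = √(9.3792) ≈ 3.0625,
  v_1 = u/||u|| ≈ (0.9796, -0.2011) (||v_1|| = 1).

λ_1 = 17.6158,  λ_2 = 2.3842;  v_1 ≈ (0.9796, -0.2011)


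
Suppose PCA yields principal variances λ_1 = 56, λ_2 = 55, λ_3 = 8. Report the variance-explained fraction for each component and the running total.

Step 1 — total variance = trace(Sigma) = Σ λ_i = 56 + 55 + 8 = 119.

Step 2 — fraction explained by component i = λ_i / Σ λ:
  PC1: 56/119 = 0.4706
  PC2: 55/119 = 0.4622
  PC3: 8/119 = 0.0672

Step 3 — cumulative fraction after k components = (λ_1 + ... + λ_k) / Σ λ:
  k = 1: 56/119 = 0.4706
  k = 2: (56 + 55)/119 = 111/119 = 0.9328
  k = 3: (56 + 55 + 8)/119 = 119/119 = 1

Summary (fraction, with percent):

explained: PC1 0.4706 (47.06%), PC2 0.4622 (46.22%), PC3 0.0672 (6.72%);  cumulative: 0.4706, 0.9328, 1


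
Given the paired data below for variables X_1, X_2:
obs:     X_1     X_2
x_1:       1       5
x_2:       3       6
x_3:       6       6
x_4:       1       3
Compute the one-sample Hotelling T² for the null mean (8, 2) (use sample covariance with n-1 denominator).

Step 1 — sample mean vector:
  mean(X_1) = (1 + 3 + 6 + 1) / 4 = 11/4 = 2.75
  mean(X_2) = (5 + 6 + 6 + 3) / 4 = 20/4 = 5
  x̄ = (2.75, 5),  deviation x̄ - mu_0 = (2.75, 5) - (8, 2) = (-5.25, 3).

Step 2 — sample covariance matrix, S[i,j] = (1/(n-1)) · Σ_k (x_{k,i} - mean_i) · (x_{k,j} - mean_j), divisor n-1 = 3:
  S[X_1,X_1] = ((-1.75)·(-1.75) + (0.25)·(0.25) + (3.25)·(3.25) + (-1.75)·(-1.75)) / 3 = 16.75/3 = 5.5833
  S[X_1,X_2] = ((-1.75)·(0) + (0.25)·(1) + (3.25)·(1) + (-1.75)·(-2)) / 3 = 7/3 = 2.3333
  S[X_2,X_2] = ((0)·(0) + (1)·(1) + (1)·(1) + (-2)·(-2)) / 3 = 6/3 = 2
  S = [[5.5833, 2.3333],
 [2.3333, 2]].

Step 3 — invert S. det(S) = 5.5833·2 - (2.3333)² = 5.7222.
  S^{-1} = (1/det) · [[d, -b], [-b, a]] = [[0.3495, -0.4078],
 [-0.4078, 0.9757]].

Step 4 — quadratic form (x̄ - mu_0)^T · S^{-1} · (x̄ - mu_0):
  S^{-1} · (x̄ - mu_0) = (-3.0583, 5.068),
  (x̄ - mu_0)^T · [...] = (-5.25)·(-3.0583) + (3)·(5.068) = 31.2597.

Step 5 — scale by n: T² = 4 · 31.2597 = 125.0388.

T² ≈ 125.0388


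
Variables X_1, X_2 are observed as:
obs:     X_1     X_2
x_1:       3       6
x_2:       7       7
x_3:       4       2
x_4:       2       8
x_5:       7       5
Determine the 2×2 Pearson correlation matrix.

Step 1 — column means:
  mean(X_1) = (3 + 7 + 4 + 2 + 7) / 5 = 23/5 = 4.6
  mean(X_2) = (6 + 7 + 2 + 8 + 5) / 5 = 28/5 = 5.6

Step 2 — sample variances and covariances s[i,j] = (1/(n-1)) · Σ_k (x_{k,i} - mean_i) · (x_{k,j} - mean_j), with n-1 = 4:
  s[X_1,X_1] = ((-1.6)·(-1.6) + (2.4)·(2.4) + (-0.6)·(-0.6) + (-2.6)·(-2.6) + (2.4)·(2.4)) / 4 = 21.2/4 = 5.3
  s[X_1,X_2] = ((-1.6)·(0.4) + (2.4)·(1.4) + (-0.6)·(-3.6) + (-2.6)·(2.4) + (2.4)·(-0.6)) / 4 = -2.8/4 = -0.7
  s[X_2,X_2] = ((0.4)·(0.4) + (1.4)·(1.4) + (-3.6)·(-3.6) + (2.4)·(2.4) + (-0.6)·(-0.6)) / 4 = 21.2/4 = 5.3
  Sample standard deviations s_i = √(s[i,i]):
  s(X_1) = √(5.3) = 2.3022
  s(X_2) = √(5.3) = 2.3022

Step 3 — r_{ij} = s_{ij} / (s_i · s_j):
  r[X_1,X_1] = 1 (diagonal).
  r[X_1,X_2] = -0.7 / (2.3022 · 2.3022) = -0.7 / 5.3 = -0.1321
  r[X_2,X_2] = 1 (diagonal).

R is symmetric with unit diagonal. Assembling:

R = [[1, -0.1321],
 [-0.1321, 1]]


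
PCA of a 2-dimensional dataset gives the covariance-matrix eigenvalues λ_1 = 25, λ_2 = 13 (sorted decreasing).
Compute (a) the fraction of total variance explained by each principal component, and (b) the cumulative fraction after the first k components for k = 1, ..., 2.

Step 1 — total variance = trace(Sigma) = Σ λ_i = 25 + 13 = 38.

Step 2 — fraction explained by component i = λ_i / Σ λ:
  PC1: 25/38 = 0.6579
  PC2: 13/38 = 0.3421

Step 3 — cumulative fraction after k components = (λ_1 + ... + λ_k) / Σ λ:
  k = 1: 25/38 = 0.6579
  k = 2: (25 + 13)/38 = 38/38 = 1

Summary (fraction, with percent):

explained: PC1 0.6579 (65.79%), PC2 0.3421 (34.21%);  cumulative: 0.6579, 1


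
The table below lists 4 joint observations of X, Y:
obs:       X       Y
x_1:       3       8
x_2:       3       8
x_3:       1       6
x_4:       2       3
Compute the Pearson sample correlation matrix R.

Step 1 — column means:
  mean(X) = (3 + 3 + 1 + 2) / 4 = 9/4 = 2.25
  mean(Y) = (8 + 8 + 6 + 3) / 4 = 25/4 = 6.25

Step 2 — sample variances and covariances s[i,j] = (1/(n-1)) · Σ_k (x_{k,i} - mean_i) · (x_{k,j} - mean_j), with n-1 = 3:
  s[X,X] = ((0.75)·(0.75) + (0.75)·(0.75) + (-1.25)·(-1.25) + (-0.25)·(-0.25)) / 3 = 2.75/3 = 0.9167
  s[X,Y] = ((0.75)·(1.75) + (0.75)·(1.75) + (-1.25)·(-0.25) + (-0.25)·(-3.25)) / 3 = 3.75/3 = 1.25
  s[Y,Y] = ((1.75)·(1.75) + (1.75)·(1.75) + (-0.25)·(-0.25) + (-3.25)·(-3.25)) / 3 = 16.75/3 = 5.5833
  Sample standard deviations s_i = √(s[i,i]):
  s(X) = √(0.9167) = 0.9574
  s(Y) = √(5.5833) = 2.3629

Step 3 — r_{ij} = s_{ij} / (s_i · s_j):
  r[X,X] = 1 (diagonal).
  r[X,Y] = 1.25 / (0.9574 · 2.3629) = 1.25 / 2.2623 = 0.5525
  r[Y,Y] = 1 (diagonal).

R is symmetric with unit diagonal. Assembling:

R = [[1, 0.5525],
 [0.5525, 1]]


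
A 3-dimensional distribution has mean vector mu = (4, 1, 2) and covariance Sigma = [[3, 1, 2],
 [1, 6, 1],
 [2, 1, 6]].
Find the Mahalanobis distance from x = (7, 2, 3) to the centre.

Step 1 — centre the observation: (x - mu) = (3, 1, 1).

Step 2 — invert Sigma (cofactor / det for 3×3, or solve directly):
  Sigma^{-1} = [[0.443, -0.0506, -0.1392],
 [-0.0506, 0.1772, -0.0127],
 [-0.1392, -0.0127, 0.2152]].

Step 3 — form the quadratic (x - mu)^T · Sigma^{-1} · (x - mu):
  Sigma^{-1} · (x - mu) = (1.1392, 0.0127, -0.2152).
  (x - mu)^T · [Sigma^{-1} · (x - mu)] = (3)·(1.1392) + (1)·(0.0127) + (1)·(-0.2152) = 3.2152.

Step 4 — take square root: d = √(3.2152) ≈ 1.7931.

d(x, mu) = √(3.2152) ≈ 1.7931


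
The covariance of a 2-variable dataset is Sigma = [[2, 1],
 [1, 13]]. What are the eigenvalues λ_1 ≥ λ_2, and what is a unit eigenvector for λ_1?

Step 1 — characteristic polynomial of 2×2 Sigma:
  det(Sigma - λI) = λ² - trace · λ + det = 0.
  trace = 2 + 13 = 15, det = 2·13 - (1)² = 25.
Step 2 — discriminant:
  Δ = trace² - 4·det = 225 - 100 = 125.
Step 3 — eigenvalues:
  λ = (trace ± √Δ)/2 = (15 ± 11.1803)/2,
  λ_1 = 13.0902,  λ_2 = 1.9098.

Step 4 — unit eigenvector for λ_1: solve (Sigma - λ_1 I)v = 0. First row:
  (2 - 13.0902)·v_x + (1)·v_y = 0, i.e. (-11.0902)·v_x + (1)·v_y = 0,
  so v ∝ (b, λ_1 - a) = (1, 11.0902) = u.
  ||u|| = √((1)² + (11.0902)²) = √(123.9919) ≈ 11.1352,
  v_1 = u/||u|| ≈ (0.0898, 0.996) (||v_1|| = 1).

λ_1 = 13.0902,  λ_2 = 1.9098;  v_1 ≈ (0.0898, 0.996)


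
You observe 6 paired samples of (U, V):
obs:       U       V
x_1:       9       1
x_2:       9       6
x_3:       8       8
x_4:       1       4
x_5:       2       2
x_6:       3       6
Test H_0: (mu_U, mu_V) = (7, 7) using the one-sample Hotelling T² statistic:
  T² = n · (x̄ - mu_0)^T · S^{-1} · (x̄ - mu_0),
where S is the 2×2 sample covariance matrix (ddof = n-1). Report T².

Step 1 — sample mean vector:
  mean(U) = (9 + 9 + 8 + 1 + 2 + 3) / 6 = 32/6 = 5.3333
  mean(V) = (1 + 6 + 8 + 4 + 2 + 6) / 6 = 27/6 = 4.5
  x̄ = (5.3333, 4.5),  deviation x̄ - mu_0 = (5.3333, 4.5) - (7, 7) = (-1.6667, -2.5).

Step 2 — sample covariance matrix, S[i,j] = (1/(n-1)) · Σ_k (x_{k,i} - mean_i) · (x_{k,j} - mean_j), divisor n-1 = 5:
  S[U,U] = ((3.6667)·(3.6667) + (3.6667)·(3.6667) + (2.6667)·(2.6667) + (-4.3333)·(-4.3333) + (-3.3333)·(-3.3333) + (-2.3333)·(-2.3333)) / 5 = 69.3333/5 = 13.8667
  S[U,V] = ((3.6667)·(-3.5) + (3.6667)·(1.5) + (2.6667)·(3.5) + (-4.3333)·(-0.5) + (-3.3333)·(-2.5) + (-2.3333)·(1.5)) / 5 = 9/5 = 1.8
  S[V,V] = ((-3.5)·(-3.5) + (1.5)·(1.5) + (3.5)·(3.5) + (-0.5)·(-0.5) + (-2.5)·(-2.5) + (1.5)·(1.5)) / 5 = 35.5/5 = 7.1
  S = [[13.8667, 1.8],
 [1.8, 7.1]].

Step 3 — invert S. det(S) = 13.8667·7.1 - (1.8)² = 95.2133.
  S^{-1} = (1/det) · [[d, -b], [-b, a]] = [[0.0746, -0.0189],
 [-0.0189, 0.1456]].

Step 4 — quadratic form (x̄ - mu_0)^T · S^{-1} · (x̄ - mu_0):
  S^{-1} · (x̄ - mu_0) = (-0.077, -0.3326),
  (x̄ - mu_0)^T · [...] = (-1.6667)·(-0.077) + (-2.5)·(-0.3326) = 0.9598.

Step 5 — scale by n: T² = 6 · 0.9598 = 5.759.

T² ≈ 5.759


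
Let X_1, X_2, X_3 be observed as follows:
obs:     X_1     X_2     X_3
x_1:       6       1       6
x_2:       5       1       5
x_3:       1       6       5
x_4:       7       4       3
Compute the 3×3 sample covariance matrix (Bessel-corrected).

Step 1 — column means:
  mean(X_1) = (6 + 5 + 1 + 7) / 4 = 19/4 = 4.75
  mean(X_2) = (1 + 1 + 6 + 4) / 4 = 12/4 = 3
  mean(X_3) = (6 + 5 + 5 + 3) / 4 = 19/4 = 4.75

Step 2 — sample covariance S[i,j] = (1/(n-1)) · Σ_k (x_{k,i} - mean_i) · (x_{k,j} - mean_j), with n-1 = 3.
  S[X_1,X_1] = ((1.25)·(1.25) + (0.25)·(0.25) + (-3.75)·(-3.75) + (2.25)·(2.25)) / 3 = 20.75/3 = 6.9167
  S[X_1,X_2] = ((1.25)·(-2) + (0.25)·(-2) + (-3.75)·(3) + (2.25)·(1)) / 3 = -12/3 = -4
  S[X_1,X_3] = ((1.25)·(1.25) + (0.25)·(0.25) + (-3.75)·(0.25) + (2.25)·(-1.75)) / 3 = -3.25/3 = -1.0833
  S[X_2,X_2] = ((-2)·(-2) + (-2)·(-2) + (3)·(3) + (1)·(1)) / 3 = 18/3 = 6
  S[X_2,X_3] = ((-2)·(1.25) + (-2)·(0.25) + (3)·(0.25) + (1)·(-1.75)) / 3 = -4/3 = -1.3333
  S[X_3,X_3] = ((1.25)·(1.25) + (0.25)·(0.25) + (0.25)·(0.25) + (-1.75)·(-1.75)) / 3 = 4.75/3 = 1.5833

S is symmetric (S[j,i] = S[i,j]). Assembling:

S = [[6.9167, -4, -1.0833],
 [-4, 6, -1.3333],
 [-1.0833, -1.3333, 1.5833]]


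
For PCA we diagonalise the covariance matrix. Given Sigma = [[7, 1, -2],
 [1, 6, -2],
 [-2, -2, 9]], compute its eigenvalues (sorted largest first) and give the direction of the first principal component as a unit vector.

Step 1 — characteristic polynomial p(λ) = det(λI - Sigma) = λ³ - tr·λ² + c_1·λ - det, where tr = trace, c_1 = sum of the principal 2×2 minors, det = det(Sigma):
  tr = 7 + 6 + 9 = 22,
  c_1 = (7·6 - (1)²) + (7·9 - (-2)²) + (6·9 - (-2)²) = 41 + 59 + 50 = 150,
  det = 7·(6·9 - (-2)²) - (1)·((1)·9 - (-2)·(-2)) + (-2)·((1)·(-2) - 6·(-2)) = 7·(50) - (1)·(5) + (-2)·(10) = 325.
  So p(λ) = λ³ - 22λ² + 150λ - 325.
Step 2 — look for an integer root (rational root theorem: any rational root is an integer divisor of 325). Testing λ = 5:
  p(5) = 125 - 550 + 750 - 325 = 0  ✓
  Dividing out (λ - 5): p(λ) = (λ - 5)(λ² - 17λ + 65).
Step 3 — remaining eigenvalues from the quadratic λ² - 17λ + 65 = 0:
  Δ = 17² - 4·65 = 289 - 260 = 29,  λ = (17 ± √29)/2 = (17 ± 5.3852)/2 ≈ 11.1926 or 5.8074.
  Sorted: λ_1 = 11.1926,  λ_2 = 5.8074,  λ_3 = 5  (check: sum = 22 = tr ✓).

Step 4 — unit eigenvector for λ_1 ≈ 11.1926: v spans the null space of (Sigma - λ_1 I), whose rows are
  r_1 = (-4.1926, 1, -2),  r_2 = (1, -5.1926, -2),  r_3 = (-2, -2, -2.1926).
  v is orthogonal to every row, so take v ∝ r_1 × r_2 = ((1)·(-2) - (-2)·(-5.1926), (-2)·(1) - (-4.1926)·(-2), (-4.1926)·(-5.1926) - (1)·(1)) ≈ (-12.3852, -10.3852, 20.7703).
  Rescale (multiply by -1 so the first nonzero entry is positive): u = (12.3852, 10.3852, -20.7703).
  ||u|| = √((12.3852)² + (10.3852)² + (-20.7703)²) = √(692.6505) ≈ 26.3183,  v_1 = u/||u|| ≈ (0.4706, 0.3946, -0.7892) (||v_1|| = 1).

λ_1 = 11.1926,  λ_2 = 5.8074,  λ_3 = 5;  v_1 ≈ (0.4706, 0.3946, -0.7892)


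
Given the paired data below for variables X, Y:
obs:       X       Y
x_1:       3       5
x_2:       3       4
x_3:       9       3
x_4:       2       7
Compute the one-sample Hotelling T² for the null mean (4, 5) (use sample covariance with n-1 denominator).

Step 1 — sample mean vector:
  mean(X) = (3 + 3 + 9 + 2) / 4 = 17/4 = 4.25
  mean(Y) = (5 + 4 + 3 + 7) / 4 = 19/4 = 4.75
  x̄ = (4.25, 4.75),  deviation x̄ - mu_0 = (4.25, 4.75) - (4, 5) = (0.25, -0.25).

Step 2 — sample covariance matrix, S[i,j] = (1/(n-1)) · Σ_k (x_{k,i} - mean_i) · (x_{k,j} - mean_j), divisor n-1 = 3:
  S[X,X] = ((-1.25)·(-1.25) + (-1.25)·(-1.25) + (4.75)·(4.75) + (-2.25)·(-2.25)) / 3 = 30.75/3 = 10.25
  S[X,Y] = ((-1.25)·(0.25) + (-1.25)·(-0.75) + (4.75)·(-1.75) + (-2.25)·(2.25)) / 3 = -12.75/3 = -4.25
  S[Y,Y] = ((0.25)·(0.25) + (-0.75)·(-0.75) + (-1.75)·(-1.75) + (2.25)·(2.25)) / 3 = 8.75/3 = 2.9167
  S = [[10.25, -4.25],
 [-4.25, 2.9167]].

Step 3 — invert S. det(S) = 10.25·2.9167 - (-4.25)² = 11.8333.
  S^{-1} = (1/det) · [[d, -b], [-b, a]] = [[0.2465, 0.3592],
 [0.3592, 0.8662]].

Step 4 — quadratic form (x̄ - mu_0)^T · S^{-1} · (x̄ - mu_0):
  S^{-1} · (x̄ - mu_0) = (-0.0282, -0.1268),
  (x̄ - mu_0)^T · [...] = (0.25)·(-0.0282) + (-0.25)·(-0.1268) = 0.0246.

Step 5 — scale by n: T² = 4 · 0.0246 = 0.0986.

T² ≈ 0.0986


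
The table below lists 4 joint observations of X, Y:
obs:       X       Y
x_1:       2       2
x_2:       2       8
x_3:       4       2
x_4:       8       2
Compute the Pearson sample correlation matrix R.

Step 1 — column means:
  mean(X) = (2 + 2 + 4 + 8) / 4 = 16/4 = 4
  mean(Y) = (2 + 8 + 2 + 2) / 4 = 14/4 = 3.5

Step 2 — sample variances and covariances s[i,j] = (1/(n-1)) · Σ_k (x_{k,i} - mean_i) · (x_{k,j} - mean_j), with n-1 = 3:
  s[X,X] = ((-2)·(-2) + (-2)·(-2) + (0)·(0) + (4)·(4)) / 3 = 24/3 = 8
  s[X,Y] = ((-2)·(-1.5) + (-2)·(4.5) + (0)·(-1.5) + (4)·(-1.5)) / 3 = -12/3 = -4
  s[Y,Y] = ((-1.5)·(-1.5) + (4.5)·(4.5) + (-1.5)·(-1.5) + (-1.5)·(-1.5)) / 3 = 27/3 = 9
  Sample standard deviations s_i = √(s[i,i]):
  s(X) = √(8) = 2.8284
  s(Y) = √(9) = 3

Step 3 — r_{ij} = s_{ij} / (s_i · s_j):
  r[X,X] = 1 (diagonal).
  r[X,Y] = -4 / (2.8284 · 3) = -4 / 8.4853 = -0.4714
  r[Y,Y] = 1 (diagonal).

R is symmetric with unit diagonal. Assembling:

R = [[1, -0.4714],
 [-0.4714, 1]]


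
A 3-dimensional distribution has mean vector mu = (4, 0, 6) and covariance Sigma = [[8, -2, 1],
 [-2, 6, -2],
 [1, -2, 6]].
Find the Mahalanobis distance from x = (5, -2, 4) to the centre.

Step 1 — centre the observation: (x - mu) = (1, -2, -2).

Step 2 — invert Sigma (cofactor / det for 3×3, or solve directly):
  Sigma^{-1} = [[0.1368, 0.0427, -0.0085],
 [0.0427, 0.2009, 0.0598],
 [-0.0085, 0.0598, 0.188]].

Step 3 — form the quadratic (x - mu)^T · Sigma^{-1} · (x - mu):
  Sigma^{-1} · (x - mu) = (0.0684, -0.4786, -0.5043).
  (x - mu)^T · [Sigma^{-1} · (x - mu)] = (1)·(0.0684) + (-2)·(-0.4786) + (-2)·(-0.5043) = 2.0342.

Step 4 — take square root: d = √(2.0342) ≈ 1.4262.

d(x, mu) = √(2.0342) ≈ 1.4262


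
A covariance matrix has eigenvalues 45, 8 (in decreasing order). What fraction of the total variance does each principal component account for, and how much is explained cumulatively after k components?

Step 1 — total variance = trace(Sigma) = Σ λ_i = 45 + 8 = 53.

Step 2 — fraction explained by component i = λ_i / Σ λ:
  PC1: 45/53 = 0.8491
  PC2: 8/53 = 0.1509

Step 3 — cumulative fraction after k components = (λ_1 + ... + λ_k) / Σ λ:
  k = 1: 45/53 = 0.8491
  k = 2: (45 + 8)/53 = 53/53 = 1

Summary (fraction, with percent):

explained: PC1 0.8491 (84.91%), PC2 0.1509 (15.09%);  cumulative: 0.8491, 1


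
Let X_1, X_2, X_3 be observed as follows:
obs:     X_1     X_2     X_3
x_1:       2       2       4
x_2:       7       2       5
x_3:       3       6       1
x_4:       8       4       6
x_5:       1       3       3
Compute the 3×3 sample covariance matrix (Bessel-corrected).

Step 1 — column means:
  mean(X_1) = (2 + 7 + 3 + 8 + 1) / 5 = 21/5 = 4.2
  mean(X_2) = (2 + 2 + 6 + 4 + 3) / 5 = 17/5 = 3.4
  mean(X_3) = (4 + 5 + 1 + 6 + 3) / 5 = 19/5 = 3.8

Step 2 — sample covariance S[i,j] = (1/(n-1)) · Σ_k (x_{k,i} - mean_i) · (x_{k,j} - mean_j), with n-1 = 4.
  S[X_1,X_1] = ((-2.2)·(-2.2) + (2.8)·(2.8) + (-1.2)·(-1.2) + (3.8)·(3.8) + (-3.2)·(-3.2)) / 4 = 38.8/4 = 9.7
  S[X_1,X_2] = ((-2.2)·(-1.4) + (2.8)·(-1.4) + (-1.2)·(2.6) + (3.8)·(0.6) + (-3.2)·(-0.4)) / 4 = -0.4/4 = -0.1
  S[X_1,X_3] = ((-2.2)·(0.2) + (2.8)·(1.2) + (-1.2)·(-2.8) + (3.8)·(2.2) + (-3.2)·(-0.8)) / 4 = 17.2/4 = 4.3
  S[X_2,X_2] = ((-1.4)·(-1.4) + (-1.4)·(-1.4) + (2.6)·(2.6) + (0.6)·(0.6) + (-0.4)·(-0.4)) / 4 = 11.2/4 = 2.8
  S[X_2,X_3] = ((-1.4)·(0.2) + (-1.4)·(1.2) + (2.6)·(-2.8) + (0.6)·(2.2) + (-0.4)·(-0.8)) / 4 = -7.6/4 = -1.9
  S[X_3,X_3] = ((0.2)·(0.2) + (1.2)·(1.2) + (-2.8)·(-2.8) + (2.2)·(2.2) + (-0.8)·(-0.8)) / 4 = 14.8/4 = 3.7

S is symmetric (S[j,i] = S[i,j]). Assembling:

S = [[9.7, -0.1, 4.3],
 [-0.1, 2.8, -1.9],
 [4.3, -1.9, 3.7]]


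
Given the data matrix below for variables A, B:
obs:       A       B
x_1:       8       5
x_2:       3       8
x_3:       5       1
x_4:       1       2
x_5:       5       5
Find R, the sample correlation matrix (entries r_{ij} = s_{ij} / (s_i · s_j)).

Step 1 — column means:
  mean(A) = (8 + 3 + 5 + 1 + 5) / 5 = 22/5 = 4.4
  mean(B) = (5 + 8 + 1 + 2 + 5) / 5 = 21/5 = 4.2

Step 2 — sample variances and covariances s[i,j] = (1/(n-1)) · Σ_k (x_{k,i} - mean_i) · (x_{k,j} - mean_j), with n-1 = 4:
  s[A,A] = ((3.6)·(3.6) + (-1.4)·(-1.4) + (0.6)·(0.6) + (-3.4)·(-3.4) + (0.6)·(0.6)) / 4 = 27.2/4 = 6.8
  s[A,B] = ((3.6)·(0.8) + (-1.4)·(3.8) + (0.6)·(-3.2) + (-3.4)·(-2.2) + (0.6)·(0.8)) / 4 = 3.6/4 = 0.9
  s[B,B] = ((0.8)·(0.8) + (3.8)·(3.8) + (-3.2)·(-3.2) + (-2.2)·(-2.2) + (0.8)·(0.8)) / 4 = 30.8/4 = 7.7
  Sample standard deviations s_i = √(s[i,i]):
  s(A) = √(6.8) = 2.6077
  s(B) = √(7.7) = 2.7749

Step 3 — r_{ij} = s_{ij} / (s_i · s_j):
  r[A,A] = 1 (diagonal).
  r[A,B] = 0.9 / (2.6077 · 2.7749) = 0.9 / 7.236 = 0.1244
  r[B,B] = 1 (diagonal).

R is symmetric with unit diagonal. Assembling:

R = [[1, 0.1244],
 [0.1244, 1]]


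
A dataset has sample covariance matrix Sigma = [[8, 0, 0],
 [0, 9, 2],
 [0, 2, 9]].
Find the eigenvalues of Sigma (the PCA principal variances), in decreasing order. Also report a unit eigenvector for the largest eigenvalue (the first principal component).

Step 1 — characteristic polynomial p(λ) = det(λI - Sigma) = λ³ - tr·λ² + c_1·λ - det, where tr = trace, c_1 = sum of the principal 2×2 minors, det = det(Sigma):
  tr = 8 + 9 + 9 = 26,
  c_1 = (8·9 - (0)²) + (8·9 - (0)²) + (9·9 - (2)²) = 72 + 72 + 77 = 221,
  det = 8·(9·9 - (2)²) - (0)·((0)·9 - (2)·(0)) + (0)·((0)·(2) - 9·(0)) = 8·(77) - (0)·(0) + (0)·(0) = 616.
  So p(λ) = λ³ - 26λ² + 221λ - 616.
Step 2 — look for an integer root (rational root theorem: any rational root is an integer divisor of 616). Testing λ = 7:
  p(7) = 343 - 1274 + 1547 - 616 = 0  ✓
  Dividing out (λ - 7): p(λ) = (λ - 7)(λ² - 19λ + 88).
Step 3 — remaining eigenvalues from the quadratic λ² - 19λ + 88 = 0:
  Δ = 19² - 4·88 = 361 - 352 = 9,  λ = (19 ± √9)/2 = (19 ± 3)/2 = 11 or 8.
  Sorted: λ_1 = 11,  λ_2 = 8,  λ_3 = 7  (check: sum = 26 = tr ✓).

Step 4 — unit eigenvector for λ_1 = 11: v spans the null space of (Sigma - λ_1 I), whose rows are
  r_1 = (-3, 0, 0),  r_2 = (0, -2, 2),  r_3 = (0, 2, -2).
  v is orthogonal to every row, so take v ∝ r_1 × r_2 = ((0)·(2) - (0)·(-2), (0)·(0) - (-3)·(2), (-3)·(-2) - (0)·(0)) = (0, 6, 6).
  Rescale (divide by 6): u = (0, 1, 1).
  ||u|| = √((0)² + (1)² + (1)²) = √(2) ≈ 1.4142,  v_1 = u/||u|| ≈ (0, 0.7071, 0.7071) (||v_1|| = 1).

λ_1 = 11,  λ_2 = 8,  λ_3 = 7;  v_1 ≈ (0, 0.7071, 0.7071)


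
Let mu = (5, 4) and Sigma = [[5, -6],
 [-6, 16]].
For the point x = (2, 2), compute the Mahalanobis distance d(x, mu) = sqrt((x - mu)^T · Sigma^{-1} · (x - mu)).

Step 1 — centre the observation: (x - mu) = (-3, -2).

Step 2 — invert Sigma. det(Sigma) = 5·16 - (-6)² = 44.
  Sigma^{-1} = (1/det) · [[d, -b], [-b, a]] = [[0.3636, 0.1364],
 [0.1364, 0.1136]].

Step 3 — form the quadratic (x - mu)^T · Sigma^{-1} · (x - mu):
  Sigma^{-1} · (x - mu) = (-1.3636, -0.6364).
  (x - mu)^T · [Sigma^{-1} · (x - mu)] = (-3)·(-1.3636) + (-2)·(-0.6364) = 5.3636.

Step 4 — take square root: d = √(5.3636) ≈ 2.316.

d(x, mu) = √(5.3636) ≈ 2.316


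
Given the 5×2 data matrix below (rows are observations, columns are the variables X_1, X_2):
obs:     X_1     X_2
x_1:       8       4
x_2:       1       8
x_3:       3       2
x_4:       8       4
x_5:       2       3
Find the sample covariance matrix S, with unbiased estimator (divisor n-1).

Step 1 — column means:
  mean(X_1) = (8 + 1 + 3 + 8 + 2) / 5 = 22/5 = 4.4
  mean(X_2) = (4 + 8 + 2 + 4 + 3) / 5 = 21/5 = 4.2

Step 2 — sample covariance S[i,j] = (1/(n-1)) · Σ_k (x_{k,i} - mean_i) · (x_{k,j} - mean_j), with n-1 = 4.
  S[X_1,X_1] = ((3.6)·(3.6) + (-3.4)·(-3.4) + (-1.4)·(-1.4) + (3.6)·(3.6) + (-2.4)·(-2.4)) / 4 = 45.2/4 = 11.3
  S[X_1,X_2] = ((3.6)·(-0.2) + (-3.4)·(3.8) + (-1.4)·(-2.2) + (3.6)·(-0.2) + (-2.4)·(-1.2)) / 4 = -8.4/4 = -2.1
  S[X_2,X_2] = ((-0.2)·(-0.2) + (3.8)·(3.8) + (-2.2)·(-2.2) + (-0.2)·(-0.2) + (-1.2)·(-1.2)) / 4 = 20.8/4 = 5.2

S is symmetric (S[j,i] = S[i,j]). Assembling:

S = [[11.3, -2.1],
 [-2.1, 5.2]]


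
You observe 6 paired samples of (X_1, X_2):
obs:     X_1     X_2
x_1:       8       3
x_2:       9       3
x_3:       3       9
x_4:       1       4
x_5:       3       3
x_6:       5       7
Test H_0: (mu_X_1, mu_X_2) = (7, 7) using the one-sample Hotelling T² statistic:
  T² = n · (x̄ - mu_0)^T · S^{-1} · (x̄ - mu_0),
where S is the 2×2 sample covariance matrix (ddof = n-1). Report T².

Step 1 — sample mean vector:
  mean(X_1) = (8 + 9 + 3 + 1 + 3 + 5) / 6 = 29/6 = 4.8333
  mean(X_2) = (3 + 3 + 9 + 4 + 3 + 7) / 6 = 29/6 = 4.8333
  x̄ = (4.8333, 4.8333),  deviation x̄ - mu_0 = (4.8333, 4.8333) - (7, 7) = (-2.1667, -2.1667).

Step 2 — sample covariance matrix, S[i,j] = (1/(n-1)) · Σ_k (x_{k,i} - mean_i) · (x_{k,j} - mean_j), divisor n-1 = 5:
  S[X_1,X_1] = ((3.1667)·(3.1667) + (4.1667)·(4.1667) + (-1.8333)·(-1.8333) + (-3.8333)·(-3.8333) + (-1.8333)·(-1.8333) + (0.1667)·(0.1667)) / 5 = 48.8333/5 = 9.7667
  S[X_1,X_2] = ((3.1667)·(-1.8333) + (4.1667)·(-1.8333) + (-1.8333)·(4.1667) + (-3.8333)·(-0.8333) + (-1.8333)·(-1.8333) + (0.1667)·(2.1667)) / 5 = -14.1667/5 = -2.8333
  S[X_2,X_2] = ((-1.8333)·(-1.8333) + (-1.8333)·(-1.8333) + (4.1667)·(4.1667) + (-0.8333)·(-0.8333) + (-1.8333)·(-1.8333) + (2.1667)·(2.1667)) / 5 = 32.8333/5 = 6.5667
  S = [[9.7667, -2.8333],
 [-2.8333, 6.5667]].

Step 3 — invert S. det(S) = 9.7667·6.5667 - (-2.8333)² = 56.1067.
  S^{-1} = (1/det) · [[d, -b], [-b, a]] = [[0.117, 0.0505],
 [0.0505, 0.1741]].

Step 4 — quadratic form (x̄ - mu_0)^T · S^{-1} · (x̄ - mu_0):
  S^{-1} · (x̄ - mu_0) = (-0.363, -0.4866),
  (x̄ - mu_0)^T · [...] = (-2.1667)·(-0.363) + (-2.1667)·(-0.4866) = 1.8407.

Step 5 — scale by n: T² = 6 · 1.8407 = 11.0444.

T² ≈ 11.0444


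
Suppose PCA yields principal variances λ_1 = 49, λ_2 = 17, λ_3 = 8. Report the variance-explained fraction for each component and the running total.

Step 1 — total variance = trace(Sigma) = Σ λ_i = 49 + 17 + 8 = 74.

Step 2 — fraction explained by component i = λ_i / Σ λ:
  PC1: 49/74 = 0.6622
  PC2: 17/74 = 0.2297
  PC3: 8/74 = 0.1081

Step 3 — cumulative fraction after k components = (λ_1 + ... + λ_k) / Σ λ:
  k = 1: 49/74 = 0.6622
  k = 2: (49 + 17)/74 = 66/74 = 0.8919
  k = 3: (49 + 17 + 8)/74 = 74/74 = 1

Summary (fraction, with percent):

explained: PC1 0.6622 (66.22%), PC2 0.2297 (22.97%), PC3 0.1081 (10.81%);  cumulative: 0.6622, 0.8919, 1


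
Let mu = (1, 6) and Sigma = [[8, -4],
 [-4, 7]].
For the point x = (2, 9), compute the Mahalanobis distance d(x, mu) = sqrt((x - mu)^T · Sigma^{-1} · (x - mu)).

Step 1 — centre the observation: (x - mu) = (1, 3).

Step 2 — invert Sigma. det(Sigma) = 8·7 - (-4)² = 40.
  Sigma^{-1} = (1/det) · [[d, -b], [-b, a]] = [[0.175, 0.1],
 [0.1, 0.2]].

Step 3 — form the quadratic (x - mu)^T · Sigma^{-1} · (x - mu):
  Sigma^{-1} · (x - mu) = (0.475, 0.7).
  (x - mu)^T · [Sigma^{-1} · (x - mu)] = (1)·(0.475) + (3)·(0.7) = 2.575.

Step 4 — take square root: d = √(2.575) ≈ 1.6047.

d(x, mu) = √(2.575) ≈ 1.6047


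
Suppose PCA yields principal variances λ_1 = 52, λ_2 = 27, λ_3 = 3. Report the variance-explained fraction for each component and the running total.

Step 1 — total variance = trace(Sigma) = Σ λ_i = 52 + 27 + 3 = 82.

Step 2 — fraction explained by component i = λ_i / Σ λ:
  PC1: 52/82 = 0.6341
  PC2: 27/82 = 0.3293
  PC3: 3/82 = 0.0366

Step 3 — cumulative fraction after k components = (λ_1 + ... + λ_k) / Σ λ:
  k = 1: 52/82 = 0.6341
  k = 2: (52 + 27)/82 = 79/82 = 0.9634
  k = 3: (52 + 27 + 3)/82 = 82/82 = 1

Summary (fraction, with percent):

explained: PC1 0.6341 (63.41%), PC2 0.3293 (32.93%), PC3 0.0366 (3.66%);  cumulative: 0.6341, 0.9634, 1


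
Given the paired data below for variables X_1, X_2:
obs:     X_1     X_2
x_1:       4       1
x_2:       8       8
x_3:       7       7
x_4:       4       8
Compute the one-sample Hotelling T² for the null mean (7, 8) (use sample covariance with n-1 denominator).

Step 1 — sample mean vector:
  mean(X_1) = (4 + 8 + 7 + 4) / 4 = 23/4 = 5.75
  mean(X_2) = (1 + 8 + 7 + 8) / 4 = 24/4 = 6
  x̄ = (5.75, 6),  deviation x̄ - mu_0 = (5.75, 6) - (7, 8) = (-1.25, -2).

Step 2 — sample covariance matrix, S[i,j] = (1/(n-1)) · Σ_k (x_{k,i} - mean_i) · (x_{k,j} - mean_j), divisor n-1 = 3:
  S[X_1,X_1] = ((-1.75)·(-1.75) + (2.25)·(2.25) + (1.25)·(1.25) + (-1.75)·(-1.75)) / 3 = 12.75/3 = 4.25
  S[X_1,X_2] = ((-1.75)·(-5) + (2.25)·(2) + (1.25)·(1) + (-1.75)·(2)) / 3 = 11/3 = 3.6667
  S[X_2,X_2] = ((-5)·(-5) + (2)·(2) + (1)·(1) + (2)·(2)) / 3 = 34/3 = 11.3333
  S = [[4.25, 3.6667],
 [3.6667, 11.3333]].

Step 3 — invert S. det(S) = 4.25·11.3333 - (3.6667)² = 34.7222.
  S^{-1} = (1/det) · [[d, -b], [-b, a]] = [[0.3264, -0.1056],
 [-0.1056, 0.1224]].

Step 4 — quadratic form (x̄ - mu_0)^T · S^{-1} · (x̄ - mu_0):
  S^{-1} · (x̄ - mu_0) = (-0.1968, -0.1128),
  (x̄ - mu_0)^T · [...] = (-1.25)·(-0.1968) + (-2)·(-0.1128) = 0.4716.

Step 5 — scale by n: T² = 4 · 0.4716 = 1.8864.

T² ≈ 1.8864


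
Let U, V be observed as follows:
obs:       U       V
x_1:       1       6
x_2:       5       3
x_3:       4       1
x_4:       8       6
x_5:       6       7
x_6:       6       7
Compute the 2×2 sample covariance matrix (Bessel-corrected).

Step 1 — column means:
  mean(U) = (1 + 5 + 4 + 8 + 6 + 6) / 6 = 30/6 = 5
  mean(V) = (6 + 3 + 1 + 6 + 7 + 7) / 6 = 30/6 = 5

Step 2 — sample covariance S[i,j] = (1/(n-1)) · Σ_k (x_{k,i} - mean_i) · (x_{k,j} - mean_j), with n-1 = 5.
  S[U,U] = ((-4)·(-4) + (0)·(0) + (-1)·(-1) + (3)·(3) + (1)·(1) + (1)·(1)) / 5 = 28/5 = 5.6
  S[U,V] = ((-4)·(1) + (0)·(-2) + (-1)·(-4) + (3)·(1) + (1)·(2) + (1)·(2)) / 5 = 7/5 = 1.4
  S[V,V] = ((1)·(1) + (-2)·(-2) + (-4)·(-4) + (1)·(1) + (2)·(2) + (2)·(2)) / 5 = 30/5 = 6

S is symmetric (S[j,i] = S[i,j]). Assembling:

S = [[5.6, 1.4],
 [1.4, 6]]


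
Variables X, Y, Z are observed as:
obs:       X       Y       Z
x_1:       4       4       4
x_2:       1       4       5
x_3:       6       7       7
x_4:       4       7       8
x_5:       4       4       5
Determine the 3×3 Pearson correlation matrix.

Step 1 — column means:
  mean(X) = (4 + 1 + 6 + 4 + 4) / 5 = 19/5 = 3.8
  mean(Y) = (4 + 4 + 7 + 7 + 4) / 5 = 26/5 = 5.2
  mean(Z) = (4 + 5 + 7 + 8 + 5) / 5 = 29/5 = 5.8

Step 2 — sample variances and covariances s[i,j] = (1/(n-1)) · Σ_k (x_{k,i} - mean_i) · (x_{k,j} - mean_j), with n-1 = 4:
  s[X,X] = ((0.2)·(0.2) + (-2.8)·(-2.8) + (2.2)·(2.2) + (0.2)·(0.2) + (0.2)·(0.2)) / 4 = 12.8/4 = 3.2
  s[X,Y] = ((0.2)·(-1.2) + (-2.8)·(-1.2) + (2.2)·(1.8) + (0.2)·(1.8) + (0.2)·(-1.2)) / 4 = 7.2/4 = 1.8
  s[X,Z] = ((0.2)·(-1.8) + (-2.8)·(-0.8) + (2.2)·(1.2) + (0.2)·(2.2) + (0.2)·(-0.8)) / 4 = 4.8/4 = 1.2
  s[Y,Y] = ((-1.2)·(-1.2) + (-1.2)·(-1.2) + (1.8)·(1.8) + (1.8)·(1.8) + (-1.2)·(-1.2)) / 4 = 10.8/4 = 2.7
  s[Y,Z] = ((-1.2)·(-1.8) + (-1.2)·(-0.8) + (1.8)·(1.2) + (1.8)·(2.2) + (-1.2)·(-0.8)) / 4 = 10.2/4 = 2.55
  s[Z,Z] = ((-1.8)·(-1.8) + (-0.8)·(-0.8) + (1.2)·(1.2) + (2.2)·(2.2) + (-0.8)·(-0.8)) / 4 = 10.8/4 = 2.7
  Sample standard deviations s_i = √(s[i,i]):
  s(X) = √(3.2) = 1.7889
  s(Y) = √(2.7) = 1.6432
  s(Z) = √(2.7) = 1.6432

Step 3 — r_{ij} = s_{ij} / (s_i · s_j):
  r[X,X] = 1 (diagonal).
  r[X,Y] = 1.8 / (1.7889 · 1.6432) = 1.8 / 2.9394 = 0.6124
  r[X,Z] = 1.2 / (1.7889 · 1.6432) = 1.2 / 2.9394 = 0.4082
  r[Y,Y] = 1 (diagonal).
  r[Y,Z] = 2.55 / (1.6432 · 1.6432) = 2.55 / 2.7 = 0.9444
  r[Z,Z] = 1 (diagonal).

R is symmetric with unit diagonal. Assembling:

R = [[1, 0.6124, 0.4082],
 [0.6124, 1, 0.9444],
 [0.4082, 0.9444, 1]]


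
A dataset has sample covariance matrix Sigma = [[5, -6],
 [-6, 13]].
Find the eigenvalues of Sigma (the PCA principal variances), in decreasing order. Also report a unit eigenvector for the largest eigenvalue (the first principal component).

Step 1 — characteristic polynomial of 2×2 Sigma:
  det(Sigma - λI) = λ² - trace · λ + det = 0.
  trace = 5 + 13 = 18, det = 5·13 - (-6)² = 29.
Step 2 — discriminant:
  Δ = trace² - 4·det = 324 - 116 = 208.
Step 3 — eigenvalues:
  λ = (trace ± √Δ)/2 = (18 ± 14.4222)/2,
  λ_1 = 16.2111,  λ_2 = 1.7889.

Step 4 — unit eigenvector for λ_1: solve (Sigma - λ_1 I)v = 0. First row:
  (5 - 16.2111)·v_x + (-6)·v_y = 0, i.e. (-11.2111)·v_x + (-6)·v_y = 0,
  so v ∝ (b, λ_1 - a) = (-6, 11.2111); multiply by -1 so the first entry is positive: u = (6, -11.2111).
  ||u|| = √((6)² + (-11.2111)²) = √(161.6888) ≈ 12.7157,
  v_1 = u/||u|| ≈ (0.4719, -0.8817) (||v_1|| = 1).

λ_1 = 16.2111,  λ_2 = 1.7889;  v_1 ≈ (0.4719, -0.8817)


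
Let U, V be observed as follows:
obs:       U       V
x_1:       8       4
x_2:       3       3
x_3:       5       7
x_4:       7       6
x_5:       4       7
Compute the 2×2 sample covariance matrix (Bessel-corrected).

Step 1 — column means:
  mean(U) = (8 + 3 + 5 + 7 + 4) / 5 = 27/5 = 5.4
  mean(V) = (4 + 3 + 7 + 6 + 7) / 5 = 27/5 = 5.4

Step 2 — sample covariance S[i,j] = (1/(n-1)) · Σ_k (x_{k,i} - mean_i) · (x_{k,j} - mean_j), with n-1 = 4.
  S[U,U] = ((2.6)·(2.6) + (-2.4)·(-2.4) + (-0.4)·(-0.4) + (1.6)·(1.6) + (-1.4)·(-1.4)) / 4 = 17.2/4 = 4.3
  S[U,V] = ((2.6)·(-1.4) + (-2.4)·(-2.4) + (-0.4)·(1.6) + (1.6)·(0.6) + (-1.4)·(1.6)) / 4 = 0.2/4 = 0.05
  S[V,V] = ((-1.4)·(-1.4) + (-2.4)·(-2.4) + (1.6)·(1.6) + (0.6)·(0.6) + (1.6)·(1.6)) / 4 = 13.2/4 = 3.3

S is symmetric (S[j,i] = S[i,j]). Assembling:

S = [[4.3, 0.05],
 [0.05, 3.3]]


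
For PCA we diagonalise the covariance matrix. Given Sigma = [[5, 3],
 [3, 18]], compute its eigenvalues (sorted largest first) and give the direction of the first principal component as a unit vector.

Step 1 — characteristic polynomial of 2×2 Sigma:
  det(Sigma - λI) = λ² - trace · λ + det = 0.
  trace = 5 + 18 = 23, det = 5·18 - (3)² = 81.
Step 2 — discriminant:
  Δ = trace² - 4·det = 529 - 324 = 205.
Step 3 — eigenvalues:
  λ = (trace ± √Δ)/2 = (23 ± 14.3178)/2,
  λ_1 = 18.6589,  λ_2 = 4.3411.

Step 4 — unit eigenvector for λ_1: solve (Sigma - λ_1 I)v = 0. First row:
  (5 - 18.6589)·v_x + (3)·v_y = 0, i.e. (-13.6589)·v_x + (3)·v_y = 0,
  so v ∝ (b, λ_1 - a) = (3, 13.6589) = u.
  ||u|| = √((3)² + (13.6589)²) = √(195.5658) ≈ 13.9845,
  v_1 = u/||u|| ≈ (0.2145, 0.9767) (||v_1|| = 1).

λ_1 = 18.6589,  λ_2 = 4.3411;  v_1 ≈ (0.2145, 0.9767)


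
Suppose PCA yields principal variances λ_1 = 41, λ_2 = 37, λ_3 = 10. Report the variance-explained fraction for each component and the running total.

Step 1 — total variance = trace(Sigma) = Σ λ_i = 41 + 37 + 10 = 88.

Step 2 — fraction explained by component i = λ_i / Σ λ:
  PC1: 41/88 = 0.4659
  PC2: 37/88 = 0.4205
  PC3: 10/88 = 0.1136

Step 3 — cumulative fraction after k components = (λ_1 + ... + λ_k) / Σ λ:
  k = 1: 41/88 = 0.4659
  k = 2: (41 + 37)/88 = 78/88 = 0.8864
  k = 3: (41 + 37 + 10)/88 = 88/88 = 1

Summary (fraction, with percent):

explained: PC1 0.4659 (46.59%), PC2 0.4205 (42.05%), PC3 0.1136 (11.36%);  cumulative: 0.4659, 0.8864, 1


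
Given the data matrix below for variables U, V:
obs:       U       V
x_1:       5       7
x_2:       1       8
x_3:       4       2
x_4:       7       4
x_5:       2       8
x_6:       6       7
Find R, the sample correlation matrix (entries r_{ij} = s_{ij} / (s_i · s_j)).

Step 1 — column means:
  mean(U) = (5 + 1 + 4 + 7 + 2 + 6) / 6 = 25/6 = 4.1667
  mean(V) = (7 + 8 + 2 + 4 + 8 + 7) / 6 = 36/6 = 6

Step 2 — sample variances and covariances s[i,j] = (1/(n-1)) · Σ_k (x_{k,i} - mean_i) · (x_{k,j} - mean_j), with n-1 = 5:
  s[U,U] = ((0.8333)·(0.8333) + (-3.1667)·(-3.1667) + (-0.1667)·(-0.1667) + (2.8333)·(2.8333) + (-2.1667)·(-2.1667) + (1.8333)·(1.8333)) / 5 = 26.8333/5 = 5.3667
  s[U,V] = ((0.8333)·(1) + (-3.1667)·(2) + (-0.1667)·(-4) + (2.8333)·(-2) + (-2.1667)·(2) + (1.8333)·(1)) / 5 = -13/5 = -2.6
  s[V,V] = ((1)·(1) + (2)·(2) + (-4)·(-4) + (-2)·(-2) + (2)·(2) + (1)·(1)) / 5 = 30/5 = 6
  Sample standard deviations s_i = √(s[i,i]):
  s(U) = √(5.3667) = 2.3166
  s(V) = √(6) = 2.4495

Step 3 — r_{ij} = s_{ij} / (s_i · s_j):
  r[U,U] = 1 (diagonal).
  r[U,V] = -2.6 / (2.3166 · 2.4495) = -2.6 / 5.6745 = -0.4582
  r[V,V] = 1 (diagonal).

R is symmetric with unit diagonal. Assembling:

R = [[1, -0.4582],
 [-0.4582, 1]]


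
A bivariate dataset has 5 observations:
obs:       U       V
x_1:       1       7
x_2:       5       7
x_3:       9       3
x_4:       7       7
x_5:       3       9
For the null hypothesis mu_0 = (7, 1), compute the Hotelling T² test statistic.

Step 1 — sample mean vector:
  mean(U) = (1 + 5 + 9 + 7 + 3) / 5 = 25/5 = 5
  mean(V) = (7 + 7 + 3 + 7 + 9) / 5 = 33/5 = 6.6
  x̄ = (5, 6.6),  deviation x̄ - mu_0 = (5, 6.6) - (7, 1) = (-2, 5.6).

Step 2 — sample covariance matrix, S[i,j] = (1/(n-1)) · Σ_k (x_{k,i} - mean_i) · (x_{k,j} - mean_j), divisor n-1 = 4:
  S[U,U] = ((-4)·(-4) + (0)·(0) + (4)·(4) + (2)·(2) + (-2)·(-2)) / 4 = 40/4 = 10
  S[U,V] = ((-4)·(0.4) + (0)·(0.4) + (4)·(-3.6) + (2)·(0.4) + (-2)·(2.4)) / 4 = -20/4 = -5
  S[V,V] = ((0.4)·(0.4) + (0.4)·(0.4) + (-3.6)·(-3.6) + (0.4)·(0.4) + (2.4)·(2.4)) / 4 = 19.2/4 = 4.8
  S = [[10, -5],
 [-5, 4.8]].

Step 3 — invert S. det(S) = 10·4.8 - (-5)² = 23.
  S^{-1} = (1/det) · [[d, -b], [-b, a]] = [[0.2087, 0.2174],
 [0.2174, 0.4348]].

Step 4 — quadratic form (x̄ - mu_0)^T · S^{-1} · (x̄ - mu_0):
  S^{-1} · (x̄ - mu_0) = (0.8, 2),
  (x̄ - mu_0)^T · [...] = (-2)·(0.8) + (5.6)·(2) = 9.6.

Step 5 — scale by n: T² = 5 · 9.6 = 48.

T² ≈ 48


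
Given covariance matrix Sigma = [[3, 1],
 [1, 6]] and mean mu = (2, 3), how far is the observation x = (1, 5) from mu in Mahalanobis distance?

Step 1 — centre the observation: (x - mu) = (-1, 2).

Step 2 — invert Sigma. det(Sigma) = 3·6 - (1)² = 17.
  Sigma^{-1} = (1/det) · [[d, -b], [-b, a]] = [[0.3529, -0.0588],
 [-0.0588, 0.1765]].

Step 3 — form the quadratic (x - mu)^T · Sigma^{-1} · (x - mu):
  Sigma^{-1} · (x - mu) = (-0.4706, 0.4118).
  (x - mu)^T · [Sigma^{-1} · (x - mu)] = (-1)·(-0.4706) + (2)·(0.4118) = 1.2941.

Step 4 — take square root: d = √(1.2941) ≈ 1.1376.

d(x, mu) = √(1.2941) ≈ 1.1376


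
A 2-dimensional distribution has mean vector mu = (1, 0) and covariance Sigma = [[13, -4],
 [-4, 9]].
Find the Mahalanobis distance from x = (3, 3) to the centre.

Step 1 — centre the observation: (x - mu) = (2, 3).

Step 2 — invert Sigma. det(Sigma) = 13·9 - (-4)² = 101.
  Sigma^{-1} = (1/det) · [[d, -b], [-b, a]] = [[0.0891, 0.0396],
 [0.0396, 0.1287]].

Step 3 — form the quadratic (x - mu)^T · Sigma^{-1} · (x - mu):
  Sigma^{-1} · (x - mu) = (0.297, 0.4653).
  (x - mu)^T · [Sigma^{-1} · (x - mu)] = (2)·(0.297) + (3)·(0.4653) = 1.9901.

Step 4 — take square root: d = √(1.9901) ≈ 1.4107.

d(x, mu) = √(1.9901) ≈ 1.4107
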